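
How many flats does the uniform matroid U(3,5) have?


Flats of U(3,5): every subset of size < 3 is a flat, plus E itself.
Count = (5 choose 0) + (5 choose 1) + (5 choose 2) + 1
     = 1 + 5 + 10 + 1
     = 17.

17


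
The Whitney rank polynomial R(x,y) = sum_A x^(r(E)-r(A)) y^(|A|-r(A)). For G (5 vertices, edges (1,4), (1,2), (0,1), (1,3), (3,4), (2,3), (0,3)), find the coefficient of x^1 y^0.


R(x,y) = sum over A in 2^E of x^(r(E)-r(A)) * y^(|A|-r(A)).
G has 5 vertices, 7 edges. r(E) = 4.
Enumerate all 2^7 = 128 subsets.
Count subsets with r(E)-r(A)=1 and |A|-r(A)=0: 32.

32


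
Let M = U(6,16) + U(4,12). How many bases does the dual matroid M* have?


(M1+M2)* = M1* + M2*.
M1* = U(10,16), bases: C(16,10) = 8008.
M2* = U(8,12), bases: C(12,8) = 495.
|B(M*)| = 8008 * 495 = 3963960.

3963960


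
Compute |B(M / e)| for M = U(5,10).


Contracting e from U(5,10) gives U(4,9).
Bases of U(4,9) = (9 choose 4) = 126.

126


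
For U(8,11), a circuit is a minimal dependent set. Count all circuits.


In U(8,11), circuits are the (9)-element subsets.
Any set of 9 elements is dependent, and removing any one element gives
an independent set of size 8, so it is a minimal dependent set.
Number of circuits = C(11,9) = 55.

55


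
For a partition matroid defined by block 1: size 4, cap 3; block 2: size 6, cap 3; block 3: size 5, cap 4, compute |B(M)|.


A basis picks exactly ci elements from block i.
Number of bases = product of C(|Si|, ci).
= C(4,3) * C(6,3) * C(5,4)
= 4 * 20 * 5
= 400.

400


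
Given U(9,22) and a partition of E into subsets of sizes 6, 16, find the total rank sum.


r(Ai) = min(|Ai|, 9) for each part.
Sum = min(6,9) + min(16,9)
    = 6 + 9
    = 15.

15


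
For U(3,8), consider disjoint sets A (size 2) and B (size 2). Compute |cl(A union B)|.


|A union B| = 2 + 2 = 4 (disjoint).
In U(3,8), cl(S) = S if |S| < 3, else cl(S) = E.
Since 4 >= 3, cl(A union B) = E.
|cl(A union B)| = 8.

8


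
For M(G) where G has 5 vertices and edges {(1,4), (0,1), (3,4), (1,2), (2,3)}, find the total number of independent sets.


An independent set in a graphic matroid is an acyclic edge subset.
G has 5 vertices and 5 edges.
Enumerate all 2^5 = 32 subsets, checking for acyclicity.
Total independent sets = 30.

30


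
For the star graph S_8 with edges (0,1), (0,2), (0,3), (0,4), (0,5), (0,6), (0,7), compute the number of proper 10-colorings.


P(tree, k) = k * (k-1)^(7) for any tree on 8 vertices.
P(10) = 10 * 9^7 = 10 * 4782969 = 47829690.

47829690


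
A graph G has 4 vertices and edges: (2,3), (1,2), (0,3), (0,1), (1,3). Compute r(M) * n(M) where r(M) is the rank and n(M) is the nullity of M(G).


r(M) = |V| - c = 4 - 1 = 3.
nullity = |E| - r(M) = 5 - 3 = 2.
Product = 3 * 2 = 6.

6


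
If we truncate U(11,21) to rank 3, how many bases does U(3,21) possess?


Truncating U(11,21) to rank 3 gives U(3,21).
Bases of U(3,21) are all 3-element subsets of 21 elements.
Number of bases = C(21,3) = (21 * 20 * 19) / (1 * 2 * 3) = 1330.

1330


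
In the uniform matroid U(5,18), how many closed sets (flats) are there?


Flats of U(5,18): every subset of size < 5 is a flat, plus E itself.
Count = (18 choose 0) + (18 choose 1) + (18 choose 2) + (18 choose 3) + (18 choose 4) + 1
     = 1 + 18 + 153 + 816 + 3060 + 1
     = 4049.

4049


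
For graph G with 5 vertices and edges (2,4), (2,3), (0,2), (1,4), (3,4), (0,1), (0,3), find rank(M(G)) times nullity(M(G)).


r(M) = |V| - c = 5 - 1 = 4.
nullity = |E| - r(M) = 7 - 4 = 3.
Product = 4 * 3 = 12.

12


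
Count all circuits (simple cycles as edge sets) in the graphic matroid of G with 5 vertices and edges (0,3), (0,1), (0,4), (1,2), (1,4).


A circuit in a graphic matroid = edge set of a simple cycle.
G has 5 vertices and 5 edges.
Enumerating all minimal edge subsets forming cycles...
Total circuits found: 1.

1


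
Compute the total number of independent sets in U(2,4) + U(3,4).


For a direct sum, |I(M1+M2)| = |I(M1)| * |I(M2)|.
|I(U(2,4))| = sum C(4,k) for k=0..2 = 11.
|I(U(3,4))| = sum C(4,k) for k=0..3 = 15.
Total = 11 * 15 = 165.

165


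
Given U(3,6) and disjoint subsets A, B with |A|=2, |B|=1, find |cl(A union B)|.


|A union B| = 2 + 1 = 3 (disjoint).
In U(3,6), cl(S) = S if |S| < 3, else cl(S) = E.
Since 3 >= 3, cl(A union B) = E.
|cl(A union B)| = 6.

6


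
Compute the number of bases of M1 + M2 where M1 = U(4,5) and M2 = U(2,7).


Bases of a direct sum M1 + M2: |B| = |B(M1)| * |B(M2)|.
|B(U(4,5))| = C(5,4) = 5.
|B(U(2,7))| = C(7,2) = 21.
Total bases = 5 * 21 = 105.

105


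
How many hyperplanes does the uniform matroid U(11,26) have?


Hyperplanes of U(11,26) are flats of rank 10.
In a uniform matroid, these are exactly the (10)-element subsets.
Count = (26 choose 10) = 5311735.

5311735


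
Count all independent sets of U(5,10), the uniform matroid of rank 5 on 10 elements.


Independent sets of U(5,10) are all subsets of size <= 5.
Count = (10 choose 0) + (10 choose 1) + (10 choose 2) + (10 choose 3) + (10 choose 4) + (10 choose 5)
     = 1 + 10 + 45 + 120 + 210 + 252
     = 638.

638


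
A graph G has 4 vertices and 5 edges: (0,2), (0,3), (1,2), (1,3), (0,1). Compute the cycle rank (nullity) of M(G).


Cycle rank (nullity) = |E| - r(M) = |E| - (|V| - c).
|E| = 5, |V| = 4, c = 1.
Nullity = 5 - (4 - 1) = 5 - 3 = 2.

2


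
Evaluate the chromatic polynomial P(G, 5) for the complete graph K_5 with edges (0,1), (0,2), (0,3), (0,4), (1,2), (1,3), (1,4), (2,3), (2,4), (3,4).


P(K_5, k) = k(k-1)(k-2)...(k-4).
P(5) = (5) * (4) * (3) * (2) * (1) = 120.

120


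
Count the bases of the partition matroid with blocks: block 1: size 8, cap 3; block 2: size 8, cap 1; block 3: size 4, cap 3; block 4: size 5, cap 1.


A basis picks exactly ci elements from block i.
Number of bases = product of C(|Si|, ci).
= C(8,3) * C(8,1) * C(4,3) * C(5,1)
= 56 * 8 * 4 * 5
= 8960.

8960


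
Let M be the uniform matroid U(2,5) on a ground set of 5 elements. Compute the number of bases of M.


Bases of U(2,5) are all 2-element subsets of the 5-element ground set.
Number of bases = C(5,2).
(5 choose 2) = 10.

10


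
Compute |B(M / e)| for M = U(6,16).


Contracting e from U(6,16) gives U(5,15).
Bases of U(5,15) = (15 choose 5) = 3003.

3003


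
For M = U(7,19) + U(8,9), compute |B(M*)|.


(M1+M2)* = M1* + M2*.
M1* = U(12,19), bases: C(19,12) = 50388.
M2* = U(1,9), bases: C(9,1) = 9.
|B(M*)| = 50388 * 9 = 453492.

453492


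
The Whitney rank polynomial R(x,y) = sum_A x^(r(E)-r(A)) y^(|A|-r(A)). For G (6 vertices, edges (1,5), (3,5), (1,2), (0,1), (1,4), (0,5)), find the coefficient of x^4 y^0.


R(x,y) = sum over A in 2^E of x^(r(E)-r(A)) * y^(|A|-r(A)).
G has 6 vertices, 6 edges. r(E) = 5.
Enumerate all 2^6 = 64 subsets.
Count subsets with r(E)-r(A)=4 and |A|-r(A)=0: 6.

6


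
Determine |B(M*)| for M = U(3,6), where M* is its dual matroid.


The dual of U(r,n) is U(n-r, n) = U(3,6).
Bases of U(3,6) are all (3)-element subsets.
|B(M*)| = C(6,3) = (6 * 5 * 4) / (1 * 2 * 3) = 20.

20


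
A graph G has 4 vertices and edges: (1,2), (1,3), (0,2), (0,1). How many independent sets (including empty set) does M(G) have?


An independent set in a graphic matroid is an acyclic edge subset.
G has 4 vertices and 4 edges.
Enumerate all 2^4 = 16 subsets, checking for acyclicity.
Total independent sets = 14.

14


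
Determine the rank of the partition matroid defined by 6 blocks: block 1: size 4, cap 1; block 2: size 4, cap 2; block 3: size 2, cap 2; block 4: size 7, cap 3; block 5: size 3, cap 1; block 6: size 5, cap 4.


Rank of a partition matroid = sum of min(|Si|, ci) for each block.
= min(4,1) + min(4,2) + min(2,2) + min(7,3) + min(3,1) + min(5,4)
= 1 + 2 + 2 + 3 + 1 + 4
= 13.

13


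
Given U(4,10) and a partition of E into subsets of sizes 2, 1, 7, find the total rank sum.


r(Ai) = min(|Ai|, 4) for each part.
Sum = min(2,4) + min(1,4) + min(7,4)
    = 2 + 1 + 4
    = 7.

7


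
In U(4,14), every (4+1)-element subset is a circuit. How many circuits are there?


In U(4,14), circuits are the (5)-element subsets.
Any set of 5 elements is dependent, and removing any one element gives
an independent set of size 4, so it is a minimal dependent set.
Number of circuits = C(14,5) = 14! / (5! * 9!) = 2002.

2002


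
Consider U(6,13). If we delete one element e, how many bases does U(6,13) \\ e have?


Deleting e from U(6,13) gives U(6,12) since n > r.
Bases of U(6,12) = (12 choose 6) = 924.

924


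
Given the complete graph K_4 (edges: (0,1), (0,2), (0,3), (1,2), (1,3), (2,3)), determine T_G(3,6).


T(K_4; x,y) = x^3 + 3x^2 + 4xy + 2x + y^3 + 3y^2 + 2y.
Substituting x=3, y=6:
= 27 + 27 + 72 + 6 + 216 + 108 + 12
= 468.

468


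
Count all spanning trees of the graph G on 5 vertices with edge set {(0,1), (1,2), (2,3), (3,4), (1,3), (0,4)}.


By Kirchhoff's matrix tree theorem, the number of spanning trees equals
the determinant of any cofactor of the Laplacian matrix L.
G has 5 vertices and 6 edges.
Computing the (4 x 4) cofactor determinant gives 11.

11


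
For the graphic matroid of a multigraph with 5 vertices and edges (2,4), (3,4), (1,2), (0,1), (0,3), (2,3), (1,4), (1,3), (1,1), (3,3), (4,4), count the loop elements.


In a graphic matroid, a loop is a self-loop edge (u,u) with rank 0.
Examining all 11 edges for self-loops...
Self-loops found: (1,1), (3,3), (4,4)
Number of loops = 3.

3


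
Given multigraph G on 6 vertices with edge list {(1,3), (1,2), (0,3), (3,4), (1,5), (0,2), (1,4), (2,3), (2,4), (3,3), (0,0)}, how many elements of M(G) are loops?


In a graphic matroid, a loop is a self-loop edge (u,u) with rank 0.
Examining all 11 edges for self-loops...
Self-loops found: (3,3), (0,0)
Number of loops = 2.

2


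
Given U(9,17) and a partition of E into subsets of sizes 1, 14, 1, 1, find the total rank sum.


r(Ai) = min(|Ai|, 9) for each part.
Sum = min(1,9) + min(14,9) + min(1,9) + min(1,9)
    = 1 + 9 + 1 + 1
    = 12.

12


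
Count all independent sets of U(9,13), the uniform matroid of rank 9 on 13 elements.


Independent sets of U(9,13) are all subsets of size <= 9.
Count = C(13,0) + C(13,1) + C(13,2) + C(13,3) + C(13,4) + C(13,5) + C(13,6) + C(13,7) + C(13,8) + C(13,9)
     = 1 + 13 + 78 + 286 + 715 + 1287 + 1716 + 1716 + 1287 + 715
     = 7814.

7814


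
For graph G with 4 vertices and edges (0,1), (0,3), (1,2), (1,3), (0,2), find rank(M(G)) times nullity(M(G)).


r(M) = |V| - c = 4 - 1 = 3.
nullity = |E| - r(M) = 5 - 3 = 2.
Product = 3 * 2 = 6.

6


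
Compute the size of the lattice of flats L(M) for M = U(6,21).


Flats of U(6,21): every subset of size < 6 is a flat, plus E itself.
Count = (21 choose 0) + (21 choose 1) + (21 choose 2) + (21 choose 3) + (21 choose 4) + (21 choose 5) + 1
     = 1 + 21 + 210 + 1330 + 5985 + 20349 + 1
     = 27897.

27897


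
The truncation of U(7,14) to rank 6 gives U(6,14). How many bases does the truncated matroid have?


Truncating U(7,14) to rank 6 gives U(6,14).
Bases of U(6,14) are all 6-element subsets of 14 elements.
Number of bases = (14 choose 6) = 3003.

3003


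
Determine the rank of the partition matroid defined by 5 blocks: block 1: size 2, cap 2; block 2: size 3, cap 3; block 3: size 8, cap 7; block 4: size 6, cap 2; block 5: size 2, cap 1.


Rank of a partition matroid = sum of min(|Si|, ci) for each block.
= min(2,2) + min(3,3) + min(8,7) + min(6,2) + min(2,1)
= 2 + 3 + 7 + 2 + 1
= 15.

15


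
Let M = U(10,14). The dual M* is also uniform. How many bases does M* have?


The dual of U(r,n) is U(n-r, n) = U(4,14).
Bases of U(4,14) are all (4)-element subsets.
|B(M*)| = C(14,4) = (14 * 13 * 12 * 11) / (1 * 2 * 3 * 4) = 1001.

1001


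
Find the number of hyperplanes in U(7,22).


Hyperplanes of U(7,22) are flats of rank 6.
In a uniform matroid, these are exactly the (6)-element subsets.
Count = (22 choose 6) = 74613.

74613


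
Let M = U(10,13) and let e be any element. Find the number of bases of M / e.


Contracting e from U(10,13) gives U(9,12).
Bases of U(9,12) = C(12,9) = 12! / (9! * 3!) = 220.

220


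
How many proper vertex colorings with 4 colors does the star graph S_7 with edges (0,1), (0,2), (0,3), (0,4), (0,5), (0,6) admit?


P(tree, k) = k * (k-1)^(6) for any tree on 7 vertices.
P(4) = 4 * 3^6 = 4 * 729 = 2916.

2916


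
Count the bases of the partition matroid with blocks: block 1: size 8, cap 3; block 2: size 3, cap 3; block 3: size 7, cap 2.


A basis picks exactly ci elements from block i.
Number of bases = product of C(|Si|, ci).
= C(8,3) * C(3,3) * C(7,2)
= 56 * 1 * 21
= 1176.

1176


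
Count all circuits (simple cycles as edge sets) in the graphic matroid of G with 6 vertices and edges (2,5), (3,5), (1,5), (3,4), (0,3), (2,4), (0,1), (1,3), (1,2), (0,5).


A circuit in a graphic matroid = edge set of a simple cycle.
G has 6 vertices and 10 edges.
Enumerating all minimal edge subsets forming cycles...
Total circuits found: 22.

22


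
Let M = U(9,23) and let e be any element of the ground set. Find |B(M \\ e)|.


Deleting e from U(9,23) gives U(9,22) since n > r.
Bases of U(9,22) = C(22,9) = 22! / (9! * 13!) = 497420.

497420


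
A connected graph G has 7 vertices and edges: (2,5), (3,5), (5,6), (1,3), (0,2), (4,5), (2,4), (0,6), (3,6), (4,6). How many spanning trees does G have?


By Kirchhoff's matrix tree theorem, the number of spanning trees equals
the determinant of any cofactor of the Laplacian matrix L.
G has 7 vertices and 10 edges.
Computing the (6 x 6) cofactor determinant gives 61.

61


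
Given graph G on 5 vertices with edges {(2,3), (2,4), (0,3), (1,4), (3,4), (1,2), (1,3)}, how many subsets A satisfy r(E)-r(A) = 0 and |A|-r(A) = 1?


R(x,y) = sum over A in 2^E of x^(r(E)-r(A)) * y^(|A|-r(A)).
G has 5 vertices, 7 edges. r(E) = 4.
Enumerate all 2^7 = 128 subsets.
Count subsets with r(E)-r(A)=0 and |A|-r(A)=1: 15.

15


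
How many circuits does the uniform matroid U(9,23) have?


In U(9,23), circuits are the (10)-element subsets.
Any set of 10 elements is dependent, and removing any one element gives
an independent set of size 9, so it is a minimal dependent set.
Number of circuits = C(23,10) = 23! / (10! * 13!) = 1144066.

1144066


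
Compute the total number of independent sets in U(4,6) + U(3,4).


For a direct sum, |I(M1+M2)| = |I(M1)| * |I(M2)|.
|I(U(4,6))| = sum C(6,k) for k=0..4 = 57.
|I(U(3,4))| = sum C(4,k) for k=0..3 = 15.
Total = 57 * 15 = 855.

855


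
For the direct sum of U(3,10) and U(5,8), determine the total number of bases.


Bases of a direct sum M1 + M2: |B| = |B(M1)| * |B(M2)|.
|B(U(3,10))| = C(10,3) = 120.
|B(U(5,8))| = C(8,5) = 56.
Total bases = 120 * 56 = 6720.

6720


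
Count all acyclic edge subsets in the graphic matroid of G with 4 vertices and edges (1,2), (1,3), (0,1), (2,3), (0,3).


An independent set in a graphic matroid is an acyclic edge subset.
G has 4 vertices and 5 edges.
Enumerate all 2^5 = 32 subsets, checking for acyclicity.
Total independent sets = 24.

24


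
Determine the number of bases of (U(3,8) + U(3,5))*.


(M1+M2)* = M1* + M2*.
M1* = U(5,8), bases: C(8,5) = 56.
M2* = U(2,5), bases: C(5,2) = 10.
|B(M*)| = 56 * 10 = 560.

560


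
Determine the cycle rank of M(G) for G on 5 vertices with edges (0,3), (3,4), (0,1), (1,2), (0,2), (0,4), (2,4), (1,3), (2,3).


Cycle rank (nullity) = |E| - r(M) = |E| - (|V| - c).
|E| = 9, |V| = 5, c = 1.
Nullity = 9 - (5 - 1) = 9 - 4 = 5.

5


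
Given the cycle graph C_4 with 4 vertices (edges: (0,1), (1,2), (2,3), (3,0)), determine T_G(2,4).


T(C_4; x,y) = x + x^2 + ... + x^(3) + y.
T(2,4) = 2^1 + 2^2 + 2^3 + 4
= 2 + 4 + 8 + 4
= 18.

18


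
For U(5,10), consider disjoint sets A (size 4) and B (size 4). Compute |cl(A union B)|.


|A union B| = 4 + 4 = 8 (disjoint).
In U(5,10), cl(S) = S if |S| < 5, else cl(S) = E.
Since 8 >= 5, cl(A union B) = E.
|cl(A union B)| = 10.

10


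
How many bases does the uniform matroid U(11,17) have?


Bases of U(11,17) are all 11-element subsets of the 17-element ground set.
Number of bases = C(17,11).
(17 choose 11) = 12376.

12376


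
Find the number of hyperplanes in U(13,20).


Hyperplanes of U(13,20) are flats of rank 12.
In a uniform matroid, these are exactly the (12)-element subsets.
Count = C(20,12) = 125970.

125970


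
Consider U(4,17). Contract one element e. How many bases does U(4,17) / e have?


Contracting e from U(4,17) gives U(3,16).
Bases of U(3,16) = (16 choose 3) = 560.

560


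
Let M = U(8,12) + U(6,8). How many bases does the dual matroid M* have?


(M1+M2)* = M1* + M2*.
M1* = U(4,12), bases: C(12,4) = 495.
M2* = U(2,8), bases: C(8,2) = 28.
|B(M*)| = 495 * 28 = 13860.

13860


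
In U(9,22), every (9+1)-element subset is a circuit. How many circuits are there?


In U(9,22), circuits are the (10)-element subsets.
Any set of 10 elements is dependent, and removing any one element gives
an independent set of size 9, so it is a minimal dependent set.
Number of circuits = (22 choose 10) = 646646.

646646


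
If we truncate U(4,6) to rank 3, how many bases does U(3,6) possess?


Truncating U(4,6) to rank 3 gives U(3,6).
Bases of U(3,6) are all 3-element subsets of 6 elements.
Number of bases = C(6,3) = 6! / (3! * 3!) = 20.

20


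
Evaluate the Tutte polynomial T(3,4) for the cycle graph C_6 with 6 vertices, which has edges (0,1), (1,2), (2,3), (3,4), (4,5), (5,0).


T(C_6; x,y) = x + x^2 + ... + x^(5) + y.
T(3,4) = 3^1 + 3^2 + 3^3 + 3^4 + 3^5 + 4
= 3 + 9 + 27 + 81 + 243 + 4
= 367.

367


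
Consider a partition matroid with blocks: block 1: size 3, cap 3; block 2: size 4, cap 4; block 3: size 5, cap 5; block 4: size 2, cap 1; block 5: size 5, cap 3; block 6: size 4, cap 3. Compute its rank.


Rank of a partition matroid = sum of min(|Si|, ci) for each block.
= min(3,3) + min(4,4) + min(5,5) + min(2,1) + min(5,3) + min(4,3)
= 3 + 4 + 5 + 1 + 3 + 3
= 19.

19


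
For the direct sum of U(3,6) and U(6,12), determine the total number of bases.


Bases of a direct sum M1 + M2: |B| = |B(M1)| * |B(M2)|.
|B(U(3,6))| = C(6,3) = 20.
|B(U(6,12))| = C(12,6) = 924.
Total bases = 20 * 924 = 18480.

18480


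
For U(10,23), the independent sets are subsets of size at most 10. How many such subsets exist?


Independent sets of U(10,23) are all subsets of size <= 10.
Count = (23 choose 0) + (23 choose 1) + (23 choose 2) + (23 choose 3) + (23 choose 4) + (23 choose 5) + (23 choose 6) + (23 choose 7) + (23 choose 8) + (23 choose 9) + (23 choose 10)
     = 1 + 23 + 253 + 1771 + 8855 + 33649 + 100947 + 245157 + 490314 + 817190 + 1144066
     = 2842226.

2842226


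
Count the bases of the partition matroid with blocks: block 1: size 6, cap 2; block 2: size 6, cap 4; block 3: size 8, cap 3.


A basis picks exactly ci elements from block i.
Number of bases = product of C(|Si|, ci).
= C(6,2) * C(6,4) * C(8,3)
= 15 * 15 * 56
= 12600.

12600


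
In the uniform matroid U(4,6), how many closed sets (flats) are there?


Flats of U(4,6): every subset of size < 4 is a flat, plus E itself.
Count = (6 choose 0) + (6 choose 1) + (6 choose 2) + (6 choose 3) + 1
     = 1 + 6 + 15 + 20 + 1
     = 43.

43


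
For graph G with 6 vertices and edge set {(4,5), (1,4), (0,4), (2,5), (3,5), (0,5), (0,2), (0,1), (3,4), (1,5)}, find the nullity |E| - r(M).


Cycle rank (nullity) = |E| - r(M) = |E| - (|V| - c).
|E| = 10, |V| = 6, c = 1.
Nullity = 10 - (6 - 1) = 10 - 5 = 5.

5


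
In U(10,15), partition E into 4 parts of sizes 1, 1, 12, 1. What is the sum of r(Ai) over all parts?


r(Ai) = min(|Ai|, 10) for each part.
Sum = min(1,10) + min(1,10) + min(12,10) + min(1,10)
    = 1 + 1 + 10 + 1
    = 13.

13


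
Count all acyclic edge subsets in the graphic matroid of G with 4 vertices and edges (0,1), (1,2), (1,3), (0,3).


An independent set in a graphic matroid is an acyclic edge subset.
G has 4 vertices and 4 edges.
Enumerate all 2^4 = 16 subsets, checking for acyclicity.
Total independent sets = 14.

14


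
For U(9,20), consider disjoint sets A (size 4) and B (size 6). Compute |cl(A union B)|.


|A union B| = 4 + 6 = 10 (disjoint).
In U(9,20), cl(S) = S if |S| < 9, else cl(S) = E.
Since 10 >= 9, cl(A union B) = E.
|cl(A union B)| = 20.

20


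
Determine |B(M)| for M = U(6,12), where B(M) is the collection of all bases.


Bases of U(6,12) are all 6-element subsets of the 12-element ground set.
Number of bases = C(12,6).
C(12,6) = 924.

924


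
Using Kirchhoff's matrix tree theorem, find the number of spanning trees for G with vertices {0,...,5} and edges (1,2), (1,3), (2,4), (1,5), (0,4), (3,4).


By Kirchhoff's matrix tree theorem, the number of spanning trees equals
the determinant of any cofactor of the Laplacian matrix L.
G has 6 vertices and 6 edges.
Computing the (5 x 5) cofactor determinant gives 4.

4


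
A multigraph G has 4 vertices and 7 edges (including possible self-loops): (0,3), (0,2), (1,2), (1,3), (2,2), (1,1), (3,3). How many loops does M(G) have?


In a graphic matroid, a loop is a self-loop edge (u,u) with rank 0.
Examining all 7 edges for self-loops...
Self-loops found: (2,2), (1,1), (3,3)
Number of loops = 3.

3


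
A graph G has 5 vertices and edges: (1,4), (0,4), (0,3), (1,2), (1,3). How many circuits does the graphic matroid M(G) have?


A circuit in a graphic matroid = edge set of a simple cycle.
G has 5 vertices and 5 edges.
Enumerating all minimal edge subsets forming cycles...
Total circuits found: 1.

1


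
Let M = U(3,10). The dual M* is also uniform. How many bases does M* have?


The dual of U(r,n) is U(n-r, n) = U(7,10).
Bases of U(7,10) are all (7)-element subsets.
|B(M*)| = (10 choose 7) = 120.

120


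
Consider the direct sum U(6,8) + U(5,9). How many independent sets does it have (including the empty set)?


For a direct sum, |I(M1+M2)| = |I(M1)| * |I(M2)|.
|I(U(6,8))| = sum C(8,k) for k=0..6 = 247.
|I(U(5,9))| = sum C(9,k) for k=0..5 = 382.
Total = 247 * 382 = 94354.

94354


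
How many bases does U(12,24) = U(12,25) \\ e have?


Deleting e from U(12,25) gives U(12,24) since n > r.
Bases of U(12,24) = C(24,12) = 24! / (12! * 12!) = 2704156.

2704156


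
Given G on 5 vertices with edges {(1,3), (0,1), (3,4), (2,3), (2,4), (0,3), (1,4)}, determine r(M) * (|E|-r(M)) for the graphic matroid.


r(M) = |V| - c = 5 - 1 = 4.
nullity = |E| - r(M) = 7 - 4 = 3.
Product = 4 * 3 = 12.

12


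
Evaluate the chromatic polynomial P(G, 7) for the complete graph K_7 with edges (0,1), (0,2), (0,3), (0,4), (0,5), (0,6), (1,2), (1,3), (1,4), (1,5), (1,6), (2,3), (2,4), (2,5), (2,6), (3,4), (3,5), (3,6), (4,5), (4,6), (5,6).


P(K_7, k) = k(k-1)(k-2)...(k-6).
P(7) = (7) * (6) * (5) * (4) * (3) * (2) * (1) = 5040.

5040


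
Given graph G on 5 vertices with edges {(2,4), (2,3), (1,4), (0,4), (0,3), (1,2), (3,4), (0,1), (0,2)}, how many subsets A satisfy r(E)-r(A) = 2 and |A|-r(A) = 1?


R(x,y) = sum over A in 2^E of x^(r(E)-r(A)) * y^(|A|-r(A)).
G has 5 vertices, 9 edges. r(E) = 4.
Enumerate all 2^9 = 512 subsets.
Count subsets with r(E)-r(A)=2 and |A|-r(A)=1: 7.

7


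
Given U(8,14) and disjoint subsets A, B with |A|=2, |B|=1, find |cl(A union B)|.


|A union B| = 2 + 1 = 3 (disjoint).
In U(8,14), cl(S) = S if |S| < 8, else cl(S) = E.
Since 3 < 8, cl(A union B) = A union B.
|cl(A union B)| = 3.

3


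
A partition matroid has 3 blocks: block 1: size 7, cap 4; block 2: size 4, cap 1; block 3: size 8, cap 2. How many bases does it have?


A basis picks exactly ci elements from block i.
Number of bases = product of C(|Si|, ci).
= C(7,4) * C(4,1) * C(8,2)
= 35 * 4 * 28
= 3920.

3920


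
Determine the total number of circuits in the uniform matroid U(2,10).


In U(2,10), circuits are the (3)-element subsets.
Any set of 3 elements is dependent, and removing any one element gives
an independent set of size 2, so it is a minimal dependent set.
Number of circuits = C(10,3) = 10! / (3! * 7!) = 120.

120


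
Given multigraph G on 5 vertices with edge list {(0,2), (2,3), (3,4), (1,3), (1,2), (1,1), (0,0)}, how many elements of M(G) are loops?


In a graphic matroid, a loop is a self-loop edge (u,u) with rank 0.
Examining all 7 edges for self-loops...
Self-loops found: (1,1), (0,0)
Number of loops = 2.

2


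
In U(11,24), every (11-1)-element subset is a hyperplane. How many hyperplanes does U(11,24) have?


Hyperplanes of U(11,24) are flats of rank 10.
In a uniform matroid, these are exactly the (10)-element subsets.
Count = C(24,10) = 1961256.

1961256


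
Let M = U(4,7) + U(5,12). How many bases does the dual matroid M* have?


(M1+M2)* = M1* + M2*.
M1* = U(3,7), bases: C(7,3) = 35.
M2* = U(7,12), bases: C(12,7) = 792.
|B(M*)| = 35 * 792 = 27720.

27720


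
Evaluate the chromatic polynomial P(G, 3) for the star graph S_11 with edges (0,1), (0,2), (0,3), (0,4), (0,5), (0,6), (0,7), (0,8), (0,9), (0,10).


P(tree, k) = k * (k-1)^(10) for any tree on 11 vertices.
P(3) = 3 * 2^10 = 3 * 1024 = 3072.

3072


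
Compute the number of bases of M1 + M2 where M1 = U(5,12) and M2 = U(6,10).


Bases of a direct sum M1 + M2: |B| = |B(M1)| * |B(M2)|.
|B(U(5,12))| = C(12,5) = 792.
|B(U(6,10))| = C(10,6) = 210.
Total bases = 792 * 210 = 166320.

166320


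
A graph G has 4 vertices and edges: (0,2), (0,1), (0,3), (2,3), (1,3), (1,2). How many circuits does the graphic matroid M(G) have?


A circuit in a graphic matroid = edge set of a simple cycle.
G has 4 vertices and 6 edges.
Enumerating all minimal edge subsets forming cycles...
Total circuits found: 7.

7


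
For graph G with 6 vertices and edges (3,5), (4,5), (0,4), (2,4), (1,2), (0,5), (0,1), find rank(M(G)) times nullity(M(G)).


r(M) = |V| - c = 6 - 1 = 5.
nullity = |E| - r(M) = 7 - 5 = 2.
Product = 5 * 2 = 10.

10


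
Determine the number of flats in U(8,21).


Flats of U(8,21): every subset of size < 8 is a flat, plus E itself.
Count = C(21,0) + C(21,1) + C(21,2) + C(21,3) + C(21,4) + C(21,5) + C(21,6) + C(21,7) + 1
     = 1 + 21 + 210 + 1330 + 5985 + 20349 + 54264 + 116280 + 1
     = 198441.

198441


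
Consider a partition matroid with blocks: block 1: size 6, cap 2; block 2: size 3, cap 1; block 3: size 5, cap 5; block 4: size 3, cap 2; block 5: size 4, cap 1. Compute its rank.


Rank of a partition matroid = sum of min(|Si|, ci) for each block.
= min(6,2) + min(3,1) + min(5,5) + min(3,2) + min(4,1)
= 2 + 1 + 5 + 2 + 1
= 11.

11


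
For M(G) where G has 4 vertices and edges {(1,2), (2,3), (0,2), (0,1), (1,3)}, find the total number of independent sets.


An independent set in a graphic matroid is an acyclic edge subset.
G has 4 vertices and 5 edges.
Enumerate all 2^5 = 32 subsets, checking for acyclicity.
Total independent sets = 24.

24


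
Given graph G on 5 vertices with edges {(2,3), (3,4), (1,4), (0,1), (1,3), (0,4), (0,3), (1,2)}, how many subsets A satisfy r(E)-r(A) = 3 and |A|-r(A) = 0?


R(x,y) = sum over A in 2^E of x^(r(E)-r(A)) * y^(|A|-r(A)).
G has 5 vertices, 8 edges. r(E) = 4.
Enumerate all 2^8 = 256 subsets.
Count subsets with r(E)-r(A)=3 and |A|-r(A)=0: 8.

8


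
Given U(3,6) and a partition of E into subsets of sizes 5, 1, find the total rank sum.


r(Ai) = min(|Ai|, 3) for each part.
Sum = min(5,3) + min(1,3)
    = 3 + 1
    = 4.

4


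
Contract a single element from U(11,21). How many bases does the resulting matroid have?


Contracting e from U(11,21) gives U(10,20).
Bases of U(10,20) = (20 choose 10) = 184756.

184756


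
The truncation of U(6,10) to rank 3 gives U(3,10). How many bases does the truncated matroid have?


Truncating U(6,10) to rank 3 gives U(3,10).
Bases of U(3,10) are all 3-element subsets of 10 elements.
Number of bases = C(10,3) = 10! / (3! * 7!) = 120.

120


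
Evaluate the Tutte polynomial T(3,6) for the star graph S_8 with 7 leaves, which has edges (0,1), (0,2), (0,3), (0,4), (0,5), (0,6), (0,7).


A star on 8 vertices is a tree with 7 edges.
T(x,y) = x^(7) for any tree.
T(3,6) = 3^7 = 2187.

2187


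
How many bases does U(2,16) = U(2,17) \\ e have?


Deleting e from U(2,17) gives U(2,16) since n > r.
Bases of U(2,16) = (16 choose 2) = 120.

120


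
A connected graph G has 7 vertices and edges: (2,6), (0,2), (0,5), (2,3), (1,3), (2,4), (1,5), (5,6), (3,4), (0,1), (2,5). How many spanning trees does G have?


By Kirchhoff's matrix tree theorem, the number of spanning trees equals
the determinant of any cofactor of the Laplacian matrix L.
G has 7 vertices and 11 edges.
Computing the (6 x 6) cofactor determinant gives 162.

162


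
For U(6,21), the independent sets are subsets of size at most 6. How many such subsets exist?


Independent sets of U(6,21) are all subsets of size <= 6.
Count = (21 choose 0) + (21 choose 1) + (21 choose 2) + (21 choose 3) + (21 choose 4) + (21 choose 5) + (21 choose 6)
     = 1 + 21 + 210 + 1330 + 5985 + 20349 + 54264
     = 82160.

82160


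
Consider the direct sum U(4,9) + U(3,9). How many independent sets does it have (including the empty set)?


For a direct sum, |I(M1+M2)| = |I(M1)| * |I(M2)|.
|I(U(4,9))| = sum C(9,k) for k=0..4 = 256.
|I(U(3,9))| = sum C(9,k) for k=0..3 = 130.
Total = 256 * 130 = 33280.

33280


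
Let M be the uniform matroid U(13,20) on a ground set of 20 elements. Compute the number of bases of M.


Bases of U(13,20) are all 13-element subsets of the 20-element ground set.
Number of bases = C(20,13).
C(20,13) = 77520.

77520


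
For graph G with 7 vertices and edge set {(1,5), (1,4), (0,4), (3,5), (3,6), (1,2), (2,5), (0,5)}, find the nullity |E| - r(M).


Cycle rank (nullity) = |E| - r(M) = |E| - (|V| - c).
|E| = 8, |V| = 7, c = 1.
Nullity = 8 - (7 - 1) = 8 - 6 = 2.

2


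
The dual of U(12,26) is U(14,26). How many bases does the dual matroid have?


The dual of U(r,n) is U(n-r, n) = U(14,26).
Bases of U(14,26) are all (14)-element subsets.
|B(M*)| = (26 choose 14) = 9657700.

9657700


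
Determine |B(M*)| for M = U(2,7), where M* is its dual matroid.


The dual of U(r,n) is U(n-r, n) = U(5,7).
Bases of U(5,7) are all (5)-element subsets.
|B(M*)| = C(7,5) = 21.

21


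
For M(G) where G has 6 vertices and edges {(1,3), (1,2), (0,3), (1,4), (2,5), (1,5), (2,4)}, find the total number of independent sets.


An independent set in a graphic matroid is an acyclic edge subset.
G has 6 vertices and 7 edges.
Enumerate all 2^7 = 128 subsets, checking for acyclicity.
Total independent sets = 96.

96


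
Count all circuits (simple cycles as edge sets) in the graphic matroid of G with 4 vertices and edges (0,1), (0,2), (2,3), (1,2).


A circuit in a graphic matroid = edge set of a simple cycle.
G has 4 vertices and 4 edges.
Enumerating all minimal edge subsets forming cycles...
Total circuits found: 1.

1


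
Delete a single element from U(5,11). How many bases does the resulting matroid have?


Deleting e from U(5,11) gives U(5,10) since n > r.
Bases of U(5,10) = (10 choose 5) = 252.

252


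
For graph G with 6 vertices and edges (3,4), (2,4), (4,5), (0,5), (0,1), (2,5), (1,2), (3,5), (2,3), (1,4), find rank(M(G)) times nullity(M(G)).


r(M) = |V| - c = 6 - 1 = 5.
nullity = |E| - r(M) = 10 - 5 = 5.
Product = 5 * 5 = 25.

25


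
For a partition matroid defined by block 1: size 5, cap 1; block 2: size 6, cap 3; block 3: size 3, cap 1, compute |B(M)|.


A basis picks exactly ci elements from block i.
Number of bases = product of C(|Si|, ci).
= C(5,1) * C(6,3) * C(3,1)
= 5 * 20 * 3
= 300.

300


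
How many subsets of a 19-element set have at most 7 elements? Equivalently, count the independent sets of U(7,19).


Independent sets of U(7,19) are all subsets of size <= 7.
Count = C(19,0) + C(19,1) + C(19,2) + C(19,3) + C(19,4) + C(19,5) + C(19,6) + C(19,7)
     = 1 + 19 + 171 + 969 + 3876 + 11628 + 27132 + 50388
     = 94184.

94184


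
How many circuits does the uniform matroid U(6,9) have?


In U(6,9), circuits are the (7)-element subsets.
Any set of 7 elements is dependent, and removing any one element gives
an independent set of size 6, so it is a minimal dependent set.
Number of circuits = C(9,7) = 9! / (7! * 2!) = 36.

36


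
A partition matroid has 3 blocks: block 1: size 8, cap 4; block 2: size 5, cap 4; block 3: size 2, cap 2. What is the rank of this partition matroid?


Rank of a partition matroid = sum of min(|Si|, ci) for each block.
= min(8,4) + min(5,4) + min(2,2)
= 4 + 4 + 2
= 10.

10


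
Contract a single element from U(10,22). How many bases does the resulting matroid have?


Contracting e from U(10,22) gives U(9,21).
Bases of U(9,21) = (21 choose 9) = 293930.

293930


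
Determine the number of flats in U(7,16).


Flats of U(7,16): every subset of size < 7 is a flat, plus E itself.
Count = (16 choose 0) + (16 choose 1) + (16 choose 2) + (16 choose 3) + (16 choose 4) + (16 choose 5) + (16 choose 6) + 1
     = 1 + 16 + 120 + 560 + 1820 + 4368 + 8008 + 1
     = 14894.

14894


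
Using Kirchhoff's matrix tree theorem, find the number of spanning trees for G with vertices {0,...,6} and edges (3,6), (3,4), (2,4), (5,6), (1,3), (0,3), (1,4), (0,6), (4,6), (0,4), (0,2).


By Kirchhoff's matrix tree theorem, the number of spanning trees equals
the determinant of any cofactor of the Laplacian matrix L.
G has 7 vertices and 11 edges.
Computing the (6 x 6) cofactor determinant gives 99.

99


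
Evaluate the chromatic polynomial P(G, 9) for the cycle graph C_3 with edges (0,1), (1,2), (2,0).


P(C_3, k) = (k-1)^3 + (-1)^3*(k-1).
P(9) = (8)^3 - 8
= 512 - 8 = 504.

504


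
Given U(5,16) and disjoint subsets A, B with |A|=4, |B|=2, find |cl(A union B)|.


|A union B| = 4 + 2 = 6 (disjoint).
In U(5,16), cl(S) = S if |S| < 5, else cl(S) = E.
Since 6 >= 5, cl(A union B) = E.
|cl(A union B)| = 16.

16


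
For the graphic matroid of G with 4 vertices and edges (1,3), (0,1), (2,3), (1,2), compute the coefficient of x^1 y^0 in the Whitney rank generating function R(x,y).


R(x,y) = sum over A in 2^E of x^(r(E)-r(A)) * y^(|A|-r(A)).
G has 4 vertices, 4 edges. r(E) = 3.
Enumerate all 2^4 = 16 subsets.
Count subsets with r(E)-r(A)=1 and |A|-r(A)=0: 6.

6


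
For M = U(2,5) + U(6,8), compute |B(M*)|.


(M1+M2)* = M1* + M2*.
M1* = U(3,5), bases: C(5,3) = 10.
M2* = U(2,8), bases: C(8,2) = 28.
|B(M*)| = 10 * 28 = 280.

280


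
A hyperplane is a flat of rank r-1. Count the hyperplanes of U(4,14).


Hyperplanes of U(4,14) are flats of rank 3.
In a uniform matroid, these are exactly the (3)-element subsets.
Count = C(14,3) = 14! / (3! * 11!) = 364.

364


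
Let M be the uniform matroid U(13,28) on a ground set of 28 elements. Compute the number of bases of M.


Bases of U(13,28) are all 13-element subsets of the 28-element ground set.
Number of bases = C(28,13).
C(28,13) = 28! / (13! * 15!) = 37442160.

37442160


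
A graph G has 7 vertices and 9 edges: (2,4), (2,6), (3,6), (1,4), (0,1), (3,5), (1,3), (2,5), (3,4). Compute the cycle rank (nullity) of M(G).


Cycle rank (nullity) = |E| - r(M) = |E| - (|V| - c).
|E| = 9, |V| = 7, c = 1.
Nullity = 9 - (7 - 1) = 9 - 6 = 3.

3


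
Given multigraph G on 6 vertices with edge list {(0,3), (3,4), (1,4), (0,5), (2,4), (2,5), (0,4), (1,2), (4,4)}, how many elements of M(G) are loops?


In a graphic matroid, a loop is a self-loop edge (u,u) with rank 0.
Examining all 9 edges for self-loops...
Self-loops found: (4,4)
Number of loops = 1.

1


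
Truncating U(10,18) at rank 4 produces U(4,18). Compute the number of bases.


Truncating U(10,18) to rank 4 gives U(4,18).
Bases of U(4,18) are all 4-element subsets of 18 elements.
Number of bases = C(18,4) = 18! / (4! * 14!) = 3060.

3060


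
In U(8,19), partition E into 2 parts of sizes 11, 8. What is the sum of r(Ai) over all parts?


r(Ai) = min(|Ai|, 8) for each part.
Sum = min(11,8) + min(8,8)
    = 8 + 8
    = 16.

16


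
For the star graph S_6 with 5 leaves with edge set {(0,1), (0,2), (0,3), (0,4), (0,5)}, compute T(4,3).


A star on 6 vertices is a tree with 5 edges.
T(x,y) = x^(5) for any tree.
T(4,3) = 4^5 = 1024.

1024


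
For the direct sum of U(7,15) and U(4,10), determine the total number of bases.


Bases of a direct sum M1 + M2: |B| = |B(M1)| * |B(M2)|.
|B(U(7,15))| = C(15,7) = 6435.
|B(U(4,10))| = C(10,4) = 210.
Total bases = 6435 * 210 = 1351350.

1351350


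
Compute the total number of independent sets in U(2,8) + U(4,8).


For a direct sum, |I(M1+M2)| = |I(M1)| * |I(M2)|.
|I(U(2,8))| = sum C(8,k) for k=0..2 = 37.
|I(U(4,8))| = sum C(8,k) for k=0..4 = 163.
Total = 37 * 163 = 6031.

6031


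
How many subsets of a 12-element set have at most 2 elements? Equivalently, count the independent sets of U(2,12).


Independent sets of U(2,12) are all subsets of size <= 2.
Count = C(12,0) + C(12,1) + C(12,2)
     = 1 + 12 + 66
     = 79.

79


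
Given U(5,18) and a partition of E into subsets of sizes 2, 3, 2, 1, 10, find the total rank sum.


r(Ai) = min(|Ai|, 5) for each part.
Sum = min(2,5) + min(3,5) + min(2,5) + min(1,5) + min(10,5)
    = 2 + 3 + 2 + 1 + 5
    = 13.

13


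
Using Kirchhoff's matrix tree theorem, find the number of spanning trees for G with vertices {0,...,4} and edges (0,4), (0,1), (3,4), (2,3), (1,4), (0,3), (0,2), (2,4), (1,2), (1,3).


By Kirchhoff's matrix tree theorem, the number of spanning trees equals
the determinant of any cofactor of the Laplacian matrix L.
G has 5 vertices and 10 edges.
Computing the (4 x 4) cofactor determinant gives 125.

125


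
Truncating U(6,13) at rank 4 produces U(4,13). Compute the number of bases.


Truncating U(6,13) to rank 4 gives U(4,13).
Bases of U(4,13) are all 4-element subsets of 13 elements.
Number of bases = C(13,4) = (13 * 12 * 11 * 10) / (1 * 2 * 3 * 4) = 715.

715


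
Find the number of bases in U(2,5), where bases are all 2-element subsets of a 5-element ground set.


Bases of U(2,5) are all 2-element subsets of the 5-element ground set.
Number of bases = C(5,2).
C(5,2) = 5! / (2! * 3!) = 10.

10


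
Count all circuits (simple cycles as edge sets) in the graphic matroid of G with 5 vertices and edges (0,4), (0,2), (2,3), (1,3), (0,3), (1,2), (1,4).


A circuit in a graphic matroid = edge set of a simple cycle.
G has 5 vertices and 7 edges.
Enumerating all minimal edge subsets forming cycles...
Total circuits found: 7.

7


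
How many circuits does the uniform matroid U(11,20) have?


In U(11,20), circuits are the (12)-element subsets.
Any set of 12 elements is dependent, and removing any one element gives
an independent set of size 11, so it is a minimal dependent set.
Number of circuits = C(20,12) = 20! / (12! * 8!) = 125970.

125970


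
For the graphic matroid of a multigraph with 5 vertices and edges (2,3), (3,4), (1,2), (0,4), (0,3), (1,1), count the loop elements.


In a graphic matroid, a loop is a self-loop edge (u,u) with rank 0.
Examining all 6 edges for self-loops...
Self-loops found: (1,1)
Number of loops = 1.

1


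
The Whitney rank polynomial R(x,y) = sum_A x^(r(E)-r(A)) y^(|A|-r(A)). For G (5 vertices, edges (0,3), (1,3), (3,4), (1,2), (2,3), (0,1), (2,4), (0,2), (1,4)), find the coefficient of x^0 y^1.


R(x,y) = sum over A in 2^E of x^(r(E)-r(A)) * y^(|A|-r(A)).
G has 5 vertices, 9 edges. r(E) = 4.
Enumerate all 2^9 = 512 subsets.
Count subsets with r(E)-r(A)=0 and |A|-r(A)=1: 111.

111


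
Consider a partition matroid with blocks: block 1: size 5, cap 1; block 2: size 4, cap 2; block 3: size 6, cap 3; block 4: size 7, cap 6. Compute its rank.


Rank of a partition matroid = sum of min(|Si|, ci) for each block.
= min(5,1) + min(4,2) + min(6,3) + min(7,6)
= 1 + 2 + 3 + 6
= 12.

12


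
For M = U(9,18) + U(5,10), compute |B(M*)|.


(M1+M2)* = M1* + M2*.
M1* = U(9,18), bases: C(18,9) = 48620.
M2* = U(5,10), bases: C(10,5) = 252.
|B(M*)| = 48620 * 252 = 12252240.

12252240
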